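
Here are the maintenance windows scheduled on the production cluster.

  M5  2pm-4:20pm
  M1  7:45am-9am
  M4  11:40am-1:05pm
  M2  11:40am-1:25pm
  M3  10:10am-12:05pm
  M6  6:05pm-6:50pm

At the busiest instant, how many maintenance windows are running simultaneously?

3

Sort all start/end points and keep a running count:
7:45am start M1 → 1
9am end M1 → 0
10:10am start M3 → 1
11:40am start M2 → 2
11:40am start M4 → 3
12:05pm end M3 → 2
1:05pm end M4 → 1
1:25pm end M2 → 0
2pm start M5 → 1
4:20pm end M5 → 0
6:05pm start M6 → 1
6:50pm end M6 → 0
Peak is 3, at 11:40am (M2, M3, M4).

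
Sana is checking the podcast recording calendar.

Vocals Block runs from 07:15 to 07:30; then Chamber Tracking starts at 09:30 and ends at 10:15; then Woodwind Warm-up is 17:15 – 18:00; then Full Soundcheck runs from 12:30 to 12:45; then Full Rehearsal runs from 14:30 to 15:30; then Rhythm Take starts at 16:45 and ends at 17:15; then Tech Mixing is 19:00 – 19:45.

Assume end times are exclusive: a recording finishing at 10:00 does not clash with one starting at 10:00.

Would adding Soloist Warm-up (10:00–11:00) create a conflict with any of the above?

Yes — it overlaps Chamber Tracking

Vocals Block: ends 07:30 at or before Soloist Warm-up starts 10:00 → clear.
Chamber Tracking: starts 09:30 before Soloist Warm-up ends 11:00, and ends 10:15 after Soloist Warm-up starts 10:00 → overlap.
Full Soundcheck: starts 12:30 at or after Soloist Warm-up ends 11:00 → clear.
Full Rehearsal: starts 14:30 at or after Soloist Warm-up ends 11:00 → clear.
Rhythm Take: starts 16:45 at or after Soloist Warm-up ends 11:00 → clear.
Woodwind Warm-up: starts 17:15 at or after Soloist Warm-up ends 11:00 → clear.
Tech Mixing: starts 19:00 at or after Soloist Warm-up ends 11:00 → clear.
Soloist Warm-up overlaps Chamber Tracking.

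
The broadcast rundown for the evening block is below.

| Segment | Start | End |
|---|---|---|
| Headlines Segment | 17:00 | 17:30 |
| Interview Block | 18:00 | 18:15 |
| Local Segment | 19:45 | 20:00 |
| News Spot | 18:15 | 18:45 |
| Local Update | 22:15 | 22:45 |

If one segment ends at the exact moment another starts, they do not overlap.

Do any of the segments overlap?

No

Sorted by start: Headlines Segment, Interview Block, News Spot, Local Segment, Local Update.
Interview Block starts after Headlines Segment ends — done with Headlines Segment.
News Spot starts exactly when Interview Block ends (back-to-back, no overlap) — done with Interview Block.
Local Segment starts after News Spot ends — done with News Spot.
Local Update starts after Local Segment ends.
Every pair is clear; the schedule has no overlaps.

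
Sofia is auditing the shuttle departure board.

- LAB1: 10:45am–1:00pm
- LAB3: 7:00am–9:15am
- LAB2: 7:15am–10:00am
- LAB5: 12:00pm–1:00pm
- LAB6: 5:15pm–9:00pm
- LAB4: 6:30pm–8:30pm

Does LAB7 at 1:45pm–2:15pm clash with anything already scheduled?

LAB3: ends 9:15am at or before LAB7 starts 1:45pm → clear.
LAB2: ends 10:00am at or before LAB7 starts 1:45pm → clear.
LAB1: ends 1:00pm at or before LAB7 starts 1:45pm → clear.
LAB5: ends 1:00pm at or before LAB7 starts 1:45pm → clear.
LAB6: starts 5:15pm at or after LAB7 ends 2:15pm → clear.
LAB4: starts 6:30pm at or after LAB7 ends 2:15pm → clear.

No — it doesn't clash with anything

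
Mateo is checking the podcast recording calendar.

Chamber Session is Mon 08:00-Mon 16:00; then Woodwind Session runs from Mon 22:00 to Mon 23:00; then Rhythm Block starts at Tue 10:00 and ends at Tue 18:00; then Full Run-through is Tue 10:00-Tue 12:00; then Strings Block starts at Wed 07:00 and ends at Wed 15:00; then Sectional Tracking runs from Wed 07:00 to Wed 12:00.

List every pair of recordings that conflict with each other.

Full Run-through & Rhythm Block, Sectional Tracking & Strings Block

Check each pair: they overlap iff neither finishes before the other starts.
Sorted by start: Chamber Session, Woodwind Session, Rhythm Block, Full Run-through, Strings Block, Sectional Tracking.
Woodwind Session starts after Chamber Session ends, so Chamber Session has no further overlaps.
Rhythm Block starts after Woodwind Session ends, so Woodwind Session has no further overlaps.
Full Run-through starts before Rhythm Block ends → Rhythm Block and Full Run-through overlap.
Strings Block starts after Rhythm Block ends, so Rhythm Block has no further overlaps.
Strings Block starts after Full Run-through ends, so Full Run-through has no further overlaps.
Sectional Tracking starts before Strings Block ends → Strings Block and Sectional Tracking overlap.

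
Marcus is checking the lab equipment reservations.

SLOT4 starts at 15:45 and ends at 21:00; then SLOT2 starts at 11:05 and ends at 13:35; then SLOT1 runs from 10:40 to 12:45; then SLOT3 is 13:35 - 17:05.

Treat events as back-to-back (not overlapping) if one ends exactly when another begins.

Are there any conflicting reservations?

Yes

Sorted by start: SLOT1, SLOT2, SLOT3, SLOT4.
SLOT2 starts before SLOT1 ends → SLOT1 and SLOT2 overlap.
That's a conflict, so the schedule is not conflict-free.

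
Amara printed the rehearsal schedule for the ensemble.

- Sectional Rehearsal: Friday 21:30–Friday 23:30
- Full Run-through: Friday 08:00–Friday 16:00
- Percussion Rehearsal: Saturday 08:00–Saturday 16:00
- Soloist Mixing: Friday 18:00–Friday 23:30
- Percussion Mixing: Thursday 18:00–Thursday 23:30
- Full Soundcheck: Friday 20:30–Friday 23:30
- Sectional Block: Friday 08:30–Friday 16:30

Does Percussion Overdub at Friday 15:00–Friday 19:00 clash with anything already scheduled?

Yes — it overlaps Full Run-through, Sectional Block, Soloist Mixing

Percussion Mixing: ends Thursday 23:30 at or before Percussion Overdub starts Friday 15:00 → clear.
Full Run-through: starts Friday 08:00 before Percussion Overdub ends Friday 19:00, and ends Friday 16:00 after Percussion Overdub starts Friday 15:00 → overlap.
Sectional Block: starts Friday 08:30 before Percussion Overdub ends Friday 19:00, and ends Friday 16:30 after Percussion Overdub starts Friday 15:00 → overlap.
Soloist Mixing: starts Friday 18:00 before Percussion Overdub ends Friday 19:00, and ends Friday 23:30 after Percussion Overdub starts Friday 15:00 → overlap.
Full Soundcheck: starts Friday 20:30 at or after Percussion Overdub ends Friday 19:00 → clear.
Sectional Rehearsal: starts Friday 21:30 at or after Percussion Overdub ends Friday 19:00 → clear.
Percussion Rehearsal: starts Saturday 08:00 at or after Percussion Overdub ends Friday 19:00 → clear.
Percussion Overdub overlaps Sectional Block, Full Run-through, Soloist Mixing.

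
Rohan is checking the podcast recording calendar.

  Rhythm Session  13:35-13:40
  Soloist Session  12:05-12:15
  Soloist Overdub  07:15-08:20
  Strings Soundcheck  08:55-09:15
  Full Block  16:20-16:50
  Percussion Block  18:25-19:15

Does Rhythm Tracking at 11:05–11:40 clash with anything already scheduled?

Soloist Overdub: ends 08:20 at or before Rhythm Tracking starts 11:05 → clear.
Strings Soundcheck: ends 09:15 at or before Rhythm Tracking starts 11:05 → clear.
Soloist Session: starts 12:05 at or after Rhythm Tracking ends 11:40 → clear.
Rhythm Session: starts 13:35 at or after Rhythm Tracking ends 11:40 → clear.
Full Block: starts 16:20 at or after Rhythm Tracking ends 11:40 → clear.
Percussion Block: starts 18:25 at or after Rhythm Tracking ends 11:40 → clear.

No — it doesn't clash with anything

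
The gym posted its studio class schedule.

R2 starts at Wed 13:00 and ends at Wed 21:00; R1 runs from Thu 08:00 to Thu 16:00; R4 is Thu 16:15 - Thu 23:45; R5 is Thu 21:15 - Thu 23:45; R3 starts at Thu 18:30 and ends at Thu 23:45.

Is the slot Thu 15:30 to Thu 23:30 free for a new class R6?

No — it overlaps R1, R3, R4, R5

R2: ends Wed 21:00 at or before R6 starts Thu 15:30 → clear.
R1: starts Thu 08:00 before R6 ends Thu 23:30, and ends Thu 16:00 after R6 starts Thu 15:30 → overlap.
R4: starts Thu 16:15 before R6 ends Thu 23:30, and ends Thu 23:45 after R6 starts Thu 15:30 → overlap.
R3: starts Thu 18:30 before R6 ends Thu 23:30, and ends Thu 23:45 after R6 starts Thu 15:30 → overlap.
R5: starts Thu 21:15 before R6 ends Thu 23:30, and ends Thu 23:45 after R6 starts Thu 15:30 → overlap.
R6 overlaps R1, R3, R4, R5.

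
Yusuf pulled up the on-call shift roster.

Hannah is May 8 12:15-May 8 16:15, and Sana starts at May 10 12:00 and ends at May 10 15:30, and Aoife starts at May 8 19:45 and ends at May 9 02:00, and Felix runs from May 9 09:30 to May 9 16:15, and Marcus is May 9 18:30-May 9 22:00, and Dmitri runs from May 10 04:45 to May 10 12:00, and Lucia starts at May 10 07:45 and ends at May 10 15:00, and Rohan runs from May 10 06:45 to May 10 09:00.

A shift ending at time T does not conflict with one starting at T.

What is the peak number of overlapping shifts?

Walk through starts and ends in time order (an end at T is processed before a start at T):
May 8 12:15 start Hannah → 1
May 8 16:15 end Hannah → 0
May 8 19:45 start Aoife → 1
May 9 02:00 end Aoife → 0
May 9 09:30 start Felix → 1
May 9 16:15 end Felix → 0
May 9 18:30 start Marcus → 1
May 9 22:00 end Marcus → 0
May 10 04:45 start Dmitri → 1
May 10 06:45 start Rohan → 2
May 10 07:45 start Lucia → 3
May 10 09:00 end Rohan → 2
May 10 12:00 end Dmitri → 1
May 10 12:00 start Sana → 2
May 10 15:00 end Lucia → 1
May 10 15:30 end Sana → 0
Peak is 3, at May 10 07:45 (Dmitri, Lucia, Rohan).

3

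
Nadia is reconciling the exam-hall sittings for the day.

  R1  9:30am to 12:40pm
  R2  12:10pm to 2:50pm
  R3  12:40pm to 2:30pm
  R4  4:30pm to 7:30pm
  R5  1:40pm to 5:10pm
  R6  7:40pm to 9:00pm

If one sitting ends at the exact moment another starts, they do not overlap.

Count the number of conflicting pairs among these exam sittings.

Check each pair: they overlap iff neither finishes before the other starts.
Sorted by start: R1, R2, R3, R5, R4, R6.
R2 starts before R1 ends → R1 and R2 overlap.
R3 starts exactly when R1 ends (back-to-back, no overlap) — done with R1.
R3 starts before R2 ends → R2 and R3 overlap.
R5 starts before R2 ends → R2 and R5 overlap.
R4 starts after R2 ends — done with R2.
R5 starts before R3 ends → R3 and R5 overlap.
R4 starts after R3 ends — done with R3.
R4 starts before R5 ends → R5 and R4 overlap.
R6 starts after R5 ends.
R6 starts after R4 ends.
Overlapping pairs: R1 & R2, R2 & R3, R2 & R5, R3 & R5, R4 & R5 — 5 in total.

5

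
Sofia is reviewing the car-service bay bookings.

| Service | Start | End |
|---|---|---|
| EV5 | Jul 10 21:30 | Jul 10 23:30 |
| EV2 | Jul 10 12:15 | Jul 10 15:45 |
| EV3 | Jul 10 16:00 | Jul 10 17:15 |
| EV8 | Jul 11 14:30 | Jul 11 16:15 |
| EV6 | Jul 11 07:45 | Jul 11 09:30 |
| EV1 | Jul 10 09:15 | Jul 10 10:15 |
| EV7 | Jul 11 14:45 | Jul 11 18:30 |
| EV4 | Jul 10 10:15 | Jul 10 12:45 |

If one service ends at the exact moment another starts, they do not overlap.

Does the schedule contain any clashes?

Sorted by start: EV1, EV4, EV2, EV3, EV5, EV6, EV8, EV7.
EV4 starts exactly when EV1 ends (back-to-back, no overlap), so EV1 has no further overlaps.
EV2 starts before EV4 ends → EV4 and EV2 overlap.
That's a conflict, so the schedule is not conflict-free.

Yes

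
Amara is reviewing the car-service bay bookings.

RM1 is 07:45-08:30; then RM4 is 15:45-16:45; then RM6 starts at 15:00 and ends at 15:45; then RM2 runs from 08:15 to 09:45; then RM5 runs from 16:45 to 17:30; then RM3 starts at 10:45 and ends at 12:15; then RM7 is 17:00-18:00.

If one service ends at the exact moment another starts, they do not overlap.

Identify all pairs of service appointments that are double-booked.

Sorted by start: RM1, RM2, RM3, RM6, RM4, RM5, RM7.
RM2 starts before RM1 ends → RM1 and RM2 overlap.
RM3 starts after RM1 ends, so RM1 has no further overlaps.
RM3 starts after RM2 ends, so RM2 has no further overlaps.
RM6 starts after RM3 ends, so RM3 has no further overlaps.
RM4 starts exactly when RM6 ends (back-to-back, no overlap), so RM6 has no further overlaps.
RM5 starts exactly when RM4 ends (back-to-back, no overlap), so RM4 has no further overlaps.
RM7 starts before RM5 ends → RM5 and RM7 overlap.

RM1 & RM2, RM5 & RM7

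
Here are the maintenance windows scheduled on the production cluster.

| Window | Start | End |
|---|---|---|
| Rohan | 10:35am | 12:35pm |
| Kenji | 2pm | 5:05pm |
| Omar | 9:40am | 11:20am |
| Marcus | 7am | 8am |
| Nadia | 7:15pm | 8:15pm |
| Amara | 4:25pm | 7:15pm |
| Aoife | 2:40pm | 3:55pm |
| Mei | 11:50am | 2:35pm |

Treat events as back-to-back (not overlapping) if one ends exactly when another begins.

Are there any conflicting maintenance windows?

Sorted by start: Marcus, Omar, Rohan, Mei, Kenji, Aoife, Amara, Nadia.
Omar starts after Marcus ends, so nothing later overlaps Marcus either.
Rohan starts before Omar ends → Omar and Rohan overlap.
That's a conflict, so the schedule is not conflict-free.

Yes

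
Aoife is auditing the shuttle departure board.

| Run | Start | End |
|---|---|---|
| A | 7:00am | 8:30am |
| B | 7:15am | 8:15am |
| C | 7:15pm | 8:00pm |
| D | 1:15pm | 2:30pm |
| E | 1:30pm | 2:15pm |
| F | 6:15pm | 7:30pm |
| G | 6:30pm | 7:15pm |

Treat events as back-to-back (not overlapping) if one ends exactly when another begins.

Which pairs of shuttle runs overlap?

A & B, C & F, D & E, F & G

Two intervals overlap when each starts before the other ends.
Sorted by start: A, B, D, E, F, G, C.
B starts before A ends → A and B overlap.
D starts after A ends, so nothing later overlaps A either.
D starts after B ends, so nothing later overlaps B either.
E starts before D ends → D and E overlap.
F starts after D ends, so nothing later overlaps D either.
F starts after E ends, so nothing later overlaps E either.
G starts before F ends → F and G overlap.
C starts before F ends → F and C overlap.
C starts exactly when G ends (back-to-back, no overlap).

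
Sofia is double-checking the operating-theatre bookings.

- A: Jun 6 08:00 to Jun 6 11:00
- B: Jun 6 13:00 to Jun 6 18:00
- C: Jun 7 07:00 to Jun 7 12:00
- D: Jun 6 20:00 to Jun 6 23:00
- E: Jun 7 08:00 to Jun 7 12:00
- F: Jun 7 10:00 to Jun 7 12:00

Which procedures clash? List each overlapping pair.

Check each pair: they overlap iff neither finishes before the other starts.
Sorted by start: A, B, D, C, E, F.
B starts after A ends — done with A.
D starts after B ends — done with B.
C starts after D ends — done with D.
E starts before C ends → C and E overlap.
F starts before C ends → C and F overlap.
F starts before E ends → E and F overlap.

C & E, C & F, E & F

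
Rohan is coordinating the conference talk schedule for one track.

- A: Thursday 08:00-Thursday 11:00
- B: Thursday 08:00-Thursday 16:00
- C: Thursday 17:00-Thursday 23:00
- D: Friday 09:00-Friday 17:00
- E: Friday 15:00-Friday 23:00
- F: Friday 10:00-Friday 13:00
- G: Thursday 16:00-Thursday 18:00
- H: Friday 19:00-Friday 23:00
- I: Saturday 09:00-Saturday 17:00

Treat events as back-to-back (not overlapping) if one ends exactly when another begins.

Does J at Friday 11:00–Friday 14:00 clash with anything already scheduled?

Yes — it overlaps D, F

A: ends Thursday 11:00 at or before J starts Friday 11:00 → clear.
B: ends Thursday 16:00 at or before J starts Friday 11:00 → clear.
G: ends Thursday 18:00 at or before J starts Friday 11:00 → clear.
C: ends Thursday 23:00 at or before J starts Friday 11:00 → clear.
D: starts Friday 09:00 before J ends Friday 14:00, and ends Friday 17:00 after J starts Friday 11:00 → overlap.
F: starts Friday 10:00 before J ends Friday 14:00, and ends Friday 13:00 after J starts Friday 11:00 → overlap.
E: starts Friday 15:00 at or after J ends Friday 14:00 → clear.
H: starts Friday 19:00 at or after J ends Friday 14:00 → clear.
I: starts Saturday 09:00 at or after J ends Friday 14:00 → clear.
J overlaps D, F.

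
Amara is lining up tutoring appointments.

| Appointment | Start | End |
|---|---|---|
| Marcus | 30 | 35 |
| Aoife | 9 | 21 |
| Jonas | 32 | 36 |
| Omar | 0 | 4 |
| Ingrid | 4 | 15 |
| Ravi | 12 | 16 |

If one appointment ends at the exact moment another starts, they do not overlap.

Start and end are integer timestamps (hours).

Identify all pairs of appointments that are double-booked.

Aoife & Ingrid, Aoife & Ravi, Ingrid & Ravi, Jonas & Marcus

Check each pair: they overlap iff neither finishes before the other starts.
Sorted by start: Omar, Ingrid, Aoife, Ravi, Marcus, Jonas.
Ingrid starts exactly when Omar ends (back-to-back, no overlap), so Omar has no further overlaps.
Aoife starts before Ingrid ends → Ingrid and Aoife overlap.
Ravi starts before Ingrid ends → Ingrid and Ravi overlap.
Marcus starts after Ingrid ends, so Ingrid has no further overlaps.
Ravi starts before Aoife ends → Aoife and Ravi overlap.
Marcus starts after Aoife ends, so Aoife has no further overlaps.
Marcus starts after Ravi ends, so Ravi has no further overlaps.
Jonas starts before Marcus ends → Marcus and Jonas overlap.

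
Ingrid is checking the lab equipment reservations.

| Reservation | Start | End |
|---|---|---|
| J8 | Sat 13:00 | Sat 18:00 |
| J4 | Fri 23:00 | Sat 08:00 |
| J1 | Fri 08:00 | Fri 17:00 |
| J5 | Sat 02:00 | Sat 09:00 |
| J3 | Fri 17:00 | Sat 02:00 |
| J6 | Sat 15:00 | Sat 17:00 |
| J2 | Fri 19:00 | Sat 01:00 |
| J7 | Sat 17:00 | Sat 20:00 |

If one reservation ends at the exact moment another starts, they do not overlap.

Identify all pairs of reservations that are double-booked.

J2 & J3, J2 & J4, J3 & J4, J4 & J5, J6 & J8, J7 & J8

Sorted by start: J1, J3, J2, J4, J5, J8, J6, J7.
J3 starts exactly when J1 ends (back-to-back, no overlap) — done with J1.
J2 starts before J3 ends → J3 and J2 overlap.
J4 starts before J3 ends → J3 and J4 overlap.
J5 starts exactly when J3 ends (back-to-back, no overlap) — done with J3.
J4 starts before J2 ends → J2 and J4 overlap.
J5 starts after J2 ends — done with J2.
J5 starts before J4 ends → J4 and J5 overlap.
J8 starts after J4 ends — done with J4.
J8 starts after J5 ends — done with J5.
J6 starts before J8 ends → J8 and J6 overlap.
J7 starts before J8 ends → J8 and J7 overlap.
J7 starts exactly when J6 ends (back-to-back, no overlap).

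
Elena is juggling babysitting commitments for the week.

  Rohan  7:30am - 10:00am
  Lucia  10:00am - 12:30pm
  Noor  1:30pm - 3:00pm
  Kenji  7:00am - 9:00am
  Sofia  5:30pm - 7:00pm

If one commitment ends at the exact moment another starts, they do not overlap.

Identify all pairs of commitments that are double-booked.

Kenji & Rohan

Check each pair: they overlap iff neither finishes before the other starts.
Sorted by start: Kenji, Rohan, Lucia, Noor, Sofia.
Rohan starts before Kenji ends → Kenji and Rohan overlap.
Lucia starts after Kenji ends, so nothing later overlaps Kenji either.
Lucia starts exactly when Rohan ends (back-to-back, no overlap), so nothing later overlaps Rohan either.
Noor starts after Lucia ends, so nothing later overlaps Lucia either.
Sofia starts after Noor ends.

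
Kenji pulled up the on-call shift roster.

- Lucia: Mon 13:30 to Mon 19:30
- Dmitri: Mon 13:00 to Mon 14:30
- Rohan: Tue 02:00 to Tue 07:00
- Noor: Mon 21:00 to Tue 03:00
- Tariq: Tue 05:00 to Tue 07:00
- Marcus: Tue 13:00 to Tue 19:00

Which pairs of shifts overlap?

Two intervals overlap when each starts before the other ends.
Sorted by start: Dmitri, Lucia, Noor, Rohan, Tariq, Marcus.
Lucia starts before Dmitri ends → Dmitri and Lucia overlap.
Noor starts after Dmitri ends, so nothing later overlaps Dmitri either.
Noor starts after Lucia ends, so nothing later overlaps Lucia either.
Rohan starts before Noor ends → Noor and Rohan overlap.
Tariq starts after Noor ends, so nothing later overlaps Noor either.
Tariq starts before Rohan ends → Rohan and Tariq overlap.
Marcus starts after Rohan ends.
Marcus starts after Tariq ends.

Dmitri & Lucia, Noor & Rohan, Rohan & Tariq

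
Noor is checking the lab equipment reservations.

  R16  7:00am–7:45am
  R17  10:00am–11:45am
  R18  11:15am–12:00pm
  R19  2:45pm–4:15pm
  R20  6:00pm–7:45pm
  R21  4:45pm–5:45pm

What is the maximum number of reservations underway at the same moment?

2

Sweep the timeline, counting +1 at each start and −1 at each end (ends before starts at a tie):
7:00am start R16 → 1
7:45am end R16 → 0
10:00am start R17 → 1
11:15am start R18 → 2
11:45am end R17 → 1
12:00pm end R18 → 0
2:45pm start R19 → 1
4:15pm end R19 → 0
4:45pm start R21 → 1
5:45pm end R21 → 0
6:00pm start R20 → 1
7:45pm end R20 → 0
Peak is 2, at 11:15am (R17, R18).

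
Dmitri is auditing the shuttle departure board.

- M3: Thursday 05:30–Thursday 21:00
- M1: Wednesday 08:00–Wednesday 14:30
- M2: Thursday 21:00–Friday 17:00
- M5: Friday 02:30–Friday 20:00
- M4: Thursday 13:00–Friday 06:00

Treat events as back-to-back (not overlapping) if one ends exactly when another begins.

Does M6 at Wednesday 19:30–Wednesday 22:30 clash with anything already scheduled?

M1: ends Wednesday 14:30 at or before M6 starts Wednesday 19:30 → clear.
M3: starts Thursday 05:30 at or after M6 ends Wednesday 22:30 → clear.
M4: starts Thursday 13:00 at or after M6 ends Wednesday 22:30 → clear.
M2: starts Thursday 21:00 at or after M6 ends Wednesday 22:30 → clear.
M5: starts Friday 02:30 at or after M6 ends Wednesday 22:30 → clear.

No — it doesn't clash with anything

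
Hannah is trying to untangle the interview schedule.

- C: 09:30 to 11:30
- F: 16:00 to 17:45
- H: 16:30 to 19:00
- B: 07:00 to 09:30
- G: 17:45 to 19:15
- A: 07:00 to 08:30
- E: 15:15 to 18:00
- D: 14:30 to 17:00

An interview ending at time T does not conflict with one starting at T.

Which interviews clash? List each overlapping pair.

Sorted by start: A, B, C, D, E, F, H, G.
B starts before A ends → A and B overlap.
C starts after A ends — done with A.
C starts exactly when B ends (back-to-back, no overlap) — done with B.
D starts after C ends — done with C.
E starts before D ends → D and E overlap.
F starts before D ends → D and F overlap.
H starts before D ends → D and H overlap.
G starts after D ends.
F starts before E ends → E and F overlap.
H starts before E ends → E and H overlap.
G starts before E ends → E and G overlap.
H starts before F ends → F and H overlap.
G starts exactly when F ends (back-to-back, no overlap).
G starts before H ends → H and G overlap.

A & B, D & E, D & F, D & H, E & F, E & G, E & H, F & H, G & H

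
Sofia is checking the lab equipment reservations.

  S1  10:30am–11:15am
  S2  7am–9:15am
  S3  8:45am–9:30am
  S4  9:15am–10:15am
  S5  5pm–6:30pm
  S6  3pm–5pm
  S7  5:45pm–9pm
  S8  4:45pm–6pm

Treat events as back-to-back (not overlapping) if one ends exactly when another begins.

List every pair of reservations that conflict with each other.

Sorted by start: S2, S3, S4, S1, S6, S8, S5, S7.
S3 starts before S2 ends → S2 and S3 overlap.
S4 starts exactly when S2 ends (back-to-back, no overlap), so S2 has no further overlaps.
S4 starts before S3 ends → S3 and S4 overlap.
S1 starts after S3 ends, so S3 has no further overlaps.
S1 starts after S4 ends, so S4 has no further overlaps.
S6 starts after S1 ends, so S1 has no further overlaps.
S8 starts before S6 ends → S6 and S8 overlap.
S5 starts exactly when S6 ends (back-to-back, no overlap), so S6 has no further overlaps.
S5 starts before S8 ends → S8 and S5 overlap.
S7 starts before S8 ends → S8 and S7 overlap.
S7 starts before S5 ends → S5 and S7 overlap.

S2 & S3, S3 & S4, S5 & S7, S5 & S8, S6 & S8, S7 & S8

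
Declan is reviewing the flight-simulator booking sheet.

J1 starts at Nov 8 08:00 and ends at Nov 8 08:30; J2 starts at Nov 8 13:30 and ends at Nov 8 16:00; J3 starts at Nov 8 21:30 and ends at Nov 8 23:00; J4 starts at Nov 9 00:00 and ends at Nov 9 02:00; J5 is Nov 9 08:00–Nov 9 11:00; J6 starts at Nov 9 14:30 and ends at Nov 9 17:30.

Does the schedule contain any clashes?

Sorted by start: J1, J2, J3, J4, J5, J6.
J2 starts after J1 ends — done with J1.
J3 starts after J2 ends — done with J2.
J4 starts after J3 ends — done with J3.
J5 starts after J4 ends — done with J4.
J6 starts after J5 ends.
Every pair is clear; the schedule has no overlaps.

No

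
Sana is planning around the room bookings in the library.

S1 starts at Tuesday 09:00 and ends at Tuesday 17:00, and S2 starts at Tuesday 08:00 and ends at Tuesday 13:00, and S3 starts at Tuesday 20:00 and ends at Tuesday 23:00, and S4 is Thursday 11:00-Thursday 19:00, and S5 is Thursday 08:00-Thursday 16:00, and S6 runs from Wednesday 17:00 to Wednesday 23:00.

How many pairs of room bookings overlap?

2

Sorted by start: S2, S1, S3, S6, S5, S4.
S1 starts before S2 ends → S2 and S1 overlap.
S3 starts after S2 ends, so nothing later overlaps S2 either.
S3 starts after S1 ends, so nothing later overlaps S1 either.
S6 starts after S3 ends, so nothing later overlaps S3 either.
S5 starts after S6 ends, so nothing later overlaps S6 either.
S4 starts before S5 ends → S5 and S4 overlap.
Overlapping pairs: S1 & S2, S4 & S5 — 2 in total.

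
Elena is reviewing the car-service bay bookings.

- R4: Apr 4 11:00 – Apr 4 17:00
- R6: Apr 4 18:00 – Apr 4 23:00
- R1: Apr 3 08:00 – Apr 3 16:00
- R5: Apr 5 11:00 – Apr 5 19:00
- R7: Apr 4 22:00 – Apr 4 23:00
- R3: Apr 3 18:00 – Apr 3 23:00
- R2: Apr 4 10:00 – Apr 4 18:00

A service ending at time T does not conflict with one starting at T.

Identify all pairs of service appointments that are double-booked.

R2 & R4, R6 & R7

Sorted by start: R1, R3, R2, R4, R6, R7, R5.
R3 starts after R1 ends; R1 is clear from here.
R2 starts after R3 ends; R3 is clear from here.
R4 starts before R2 ends → R2 and R4 overlap.
R6 starts exactly when R2 ends (back-to-back, no overlap); R2 is clear from here.
R6 starts after R4 ends; R4 is clear from here.
R7 starts before R6 ends → R6 and R7 overlap.
R5 starts after R6 ends.
R5 starts after R7 ends.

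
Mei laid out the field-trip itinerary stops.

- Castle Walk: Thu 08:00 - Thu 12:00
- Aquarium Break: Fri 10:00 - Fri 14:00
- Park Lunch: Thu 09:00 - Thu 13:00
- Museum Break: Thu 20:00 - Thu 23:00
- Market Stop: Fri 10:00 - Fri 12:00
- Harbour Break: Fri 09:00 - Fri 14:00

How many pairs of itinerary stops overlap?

Sorted by start: Castle Walk, Park Lunch, Museum Break, Harbour Break, Market Stop, Aquarium Break.
Park Lunch starts before Castle Walk ends → Castle Walk and Park Lunch overlap.
Museum Break starts after Castle Walk ends, so Castle Walk has no further overlaps.
Museum Break starts after Park Lunch ends, so Park Lunch has no further overlaps.
Harbour Break starts after Museum Break ends, so Museum Break has no further overlaps.
Market Stop starts before Harbour Break ends → Harbour Break and Market Stop overlap.
Aquarium Break starts before Harbour Break ends → Harbour Break and Aquarium Break overlap.
Aquarium Break starts before Market Stop ends → Market Stop and Aquarium Break overlap.
Overlapping pairs: Aquarium Break & Harbour Break, Aquarium Break & Market Stop, Castle Walk & Park Lunch, Harbour Break & Market Stop — 4 in total.

4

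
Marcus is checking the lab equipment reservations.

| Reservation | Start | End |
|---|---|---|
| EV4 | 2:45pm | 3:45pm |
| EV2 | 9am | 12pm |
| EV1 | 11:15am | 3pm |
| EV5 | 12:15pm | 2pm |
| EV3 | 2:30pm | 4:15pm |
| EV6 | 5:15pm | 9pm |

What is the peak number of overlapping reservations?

Walk through starts and ends in time order (an end at T is processed before a start at T):
9am start EV2 → 1
11:15am start EV1 → 2
12pm end EV2 → 1
12:15pm start EV5 → 2
2pm end EV5 → 1
2:30pm start EV3 → 2
2:45pm start EV4 → 3
3pm end EV1 → 2
3:45pm end EV4 → 1
4:15pm end EV3 → 0
5:15pm start EV6 → 1
9pm end EV6 → 0
Peak is 3, at 2:45pm (EV1, EV3, EV4).

3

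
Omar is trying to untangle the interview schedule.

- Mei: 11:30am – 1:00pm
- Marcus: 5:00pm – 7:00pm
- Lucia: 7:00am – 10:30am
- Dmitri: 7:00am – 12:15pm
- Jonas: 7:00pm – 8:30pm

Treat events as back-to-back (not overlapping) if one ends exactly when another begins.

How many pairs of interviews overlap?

2

Check each pair: they overlap iff neither finishes before the other starts.
Sorted by start: Dmitri, Lucia, Mei, Marcus, Jonas.
Lucia starts before Dmitri ends → Dmitri and Lucia overlap.
Mei starts before Dmitri ends → Dmitri and Mei overlap.
Marcus starts after Dmitri ends — done with Dmitri.
Mei starts after Lucia ends — done with Lucia.
Marcus starts after Mei ends — done with Mei.
Jonas starts exactly when Marcus ends (back-to-back, no overlap).
Overlapping pairs: Dmitri & Lucia, Dmitri & Mei — 2 in total.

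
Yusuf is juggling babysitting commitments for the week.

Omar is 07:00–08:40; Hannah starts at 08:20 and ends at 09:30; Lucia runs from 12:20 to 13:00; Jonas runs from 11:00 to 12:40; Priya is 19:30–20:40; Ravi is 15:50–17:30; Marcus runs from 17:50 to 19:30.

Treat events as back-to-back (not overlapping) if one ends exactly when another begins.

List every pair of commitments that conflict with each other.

Check each pair: they overlap iff neither finishes before the other starts.
Sorted by start: Omar, Hannah, Jonas, Lucia, Ravi, Marcus, Priya.
Hannah starts before Omar ends → Omar and Hannah overlap.
Jonas starts after Omar ends; Omar is clear from here.
Jonas starts after Hannah ends; Hannah is clear from here.
Lucia starts before Jonas ends → Jonas and Lucia overlap.
Ravi starts after Jonas ends; Jonas is clear from here.
Ravi starts after Lucia ends; Lucia is clear from here.
Marcus starts after Ravi ends; Ravi is clear from here.
Priya starts exactly when Marcus ends (back-to-back, no overlap).

Hannah & Omar, Jonas & Lucia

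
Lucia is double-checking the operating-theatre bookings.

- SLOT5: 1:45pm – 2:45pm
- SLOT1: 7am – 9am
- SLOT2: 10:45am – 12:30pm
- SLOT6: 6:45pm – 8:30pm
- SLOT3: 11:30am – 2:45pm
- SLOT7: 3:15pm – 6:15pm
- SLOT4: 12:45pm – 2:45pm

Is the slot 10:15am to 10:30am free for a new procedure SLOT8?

Yes — the slot is free

SLOT1: ends 9am at or before SLOT8 starts 10:15am → clear.
SLOT2: starts 10:45am at or after SLOT8 ends 10:30am → clear.
SLOT3: starts 11:30am at or after SLOT8 ends 10:30am → clear.
SLOT4: starts 12:45pm at or after SLOT8 ends 10:30am → clear.
SLOT5: starts 1:45pm at or after SLOT8 ends 10:30am → clear.
SLOT7: starts 3:15pm at or after SLOT8 ends 10:30am → clear.
SLOT6: starts 6:45pm at or after SLOT8 ends 10:30am → clear.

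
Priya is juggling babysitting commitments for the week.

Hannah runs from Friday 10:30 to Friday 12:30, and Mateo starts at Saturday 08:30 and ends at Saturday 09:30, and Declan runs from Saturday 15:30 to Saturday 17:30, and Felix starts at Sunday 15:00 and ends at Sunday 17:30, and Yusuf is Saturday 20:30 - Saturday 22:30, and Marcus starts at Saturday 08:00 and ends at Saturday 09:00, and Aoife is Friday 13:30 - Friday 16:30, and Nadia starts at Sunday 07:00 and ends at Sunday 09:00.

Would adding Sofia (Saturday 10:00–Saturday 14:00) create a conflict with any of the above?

Hannah: ends Friday 12:30 at or before Sofia starts Saturday 10:00 → clear.
Aoife: ends Friday 16:30 at or before Sofia starts Saturday 10:00 → clear.
Marcus: ends Saturday 09:00 at or before Sofia starts Saturday 10:00 → clear.
Mateo: ends Saturday 09:30 at or before Sofia starts Saturday 10:00 → clear.
Declan: starts Saturday 15:30 at or after Sofia ends Saturday 14:00 → clear.
Yusuf: starts Saturday 20:30 at or after Sofia ends Saturday 14:00 → clear.
Nadia: starts Sunday 07:00 at or after Sofia ends Saturday 14:00 → clear.
Felix: starts Sunday 15:00 at or after Sofia ends Saturday 14:00 → clear.

No — it doesn't clash with anything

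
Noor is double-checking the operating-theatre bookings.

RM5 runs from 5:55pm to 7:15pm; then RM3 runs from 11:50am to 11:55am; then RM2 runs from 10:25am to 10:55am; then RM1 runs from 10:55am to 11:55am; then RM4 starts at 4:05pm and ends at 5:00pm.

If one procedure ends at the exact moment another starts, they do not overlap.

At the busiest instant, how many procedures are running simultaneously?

2

Sweep the timeline, counting +1 at each start and −1 at each end (ends before starts at a tie):
10:25am start RM2 → 1
10:55am end RM2 → 0
10:55am start RM1 → 1
11:50am start RM3 → 2
11:55am end RM1 → 1
11:55am end RM3 → 0
4:05pm start RM4 → 1
5:00pm end RM4 → 0
5:55pm start RM5 → 1
7:15pm end RM5 → 0
Peak is 2, at 11:50am (RM1, RM3).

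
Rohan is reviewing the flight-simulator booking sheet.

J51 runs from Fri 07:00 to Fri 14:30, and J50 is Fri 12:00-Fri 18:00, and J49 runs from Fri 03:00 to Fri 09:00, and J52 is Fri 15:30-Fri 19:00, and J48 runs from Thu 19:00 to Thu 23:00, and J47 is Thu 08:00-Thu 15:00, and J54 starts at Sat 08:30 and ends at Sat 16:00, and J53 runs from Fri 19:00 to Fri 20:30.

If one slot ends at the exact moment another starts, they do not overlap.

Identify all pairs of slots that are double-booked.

J49 & J51, J50 & J51, J50 & J52

Check each pair: they overlap iff neither finishes before the other starts.
Sorted by start: J47, J48, J49, J51, J50, J52, J53, J54.
J48 starts after J47 ends, so J47 has no further overlaps.
J49 starts after J48 ends, so J48 has no further overlaps.
J51 starts before J49 ends → J49 and J51 overlap.
J50 starts after J49 ends, so J49 has no further overlaps.
J50 starts before J51 ends → J51 and J50 overlap.
J52 starts after J51 ends, so J51 has no further overlaps.
J52 starts before J50 ends → J50 and J52 overlap.
J53 starts after J50 ends, so J50 has no further overlaps.
J53 starts exactly when J52 ends (back-to-back, no overlap), so J52 has no further overlaps.
J54 starts after J53 ends.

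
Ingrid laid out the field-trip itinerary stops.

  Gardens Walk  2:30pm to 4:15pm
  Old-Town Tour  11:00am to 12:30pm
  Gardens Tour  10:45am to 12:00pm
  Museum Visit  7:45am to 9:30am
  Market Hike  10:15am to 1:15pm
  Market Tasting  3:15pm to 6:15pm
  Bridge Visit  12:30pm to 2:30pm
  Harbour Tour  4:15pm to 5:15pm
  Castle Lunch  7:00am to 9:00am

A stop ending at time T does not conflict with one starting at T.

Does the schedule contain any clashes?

Sorted by start: Castle Lunch, Museum Visit, Market Hike, Gardens Tour, Old-Town Tour, Bridge Visit, Gardens Walk, Market Tasting, Harbour Tour.
Museum Visit starts before Castle Lunch ends → Castle Lunch and Museum Visit overlap.
That's a conflict, so the schedule is not conflict-free.

Yes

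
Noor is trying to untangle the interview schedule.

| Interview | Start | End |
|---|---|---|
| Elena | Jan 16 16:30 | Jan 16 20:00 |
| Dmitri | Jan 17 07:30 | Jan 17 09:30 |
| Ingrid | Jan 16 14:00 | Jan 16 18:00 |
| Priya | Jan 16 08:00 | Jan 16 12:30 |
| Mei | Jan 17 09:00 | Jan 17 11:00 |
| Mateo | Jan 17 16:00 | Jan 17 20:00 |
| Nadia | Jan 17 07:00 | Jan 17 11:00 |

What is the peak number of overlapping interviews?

Sweep the timeline, counting +1 at each start and −1 at each end (ends before starts at a tie):
Jan 16 08:00 start Priya → 1
Jan 16 12:30 end Priya → 0
Jan 16 14:00 start Ingrid → 1
Jan 16 16:30 start Elena → 2
Jan 16 18:00 end Ingrid → 1
Jan 16 20:00 end Elena → 0
Jan 17 07:00 start Nadia → 1
Jan 17 07:30 start Dmitri → 2
Jan 17 09:00 start Mei → 3
Jan 17 09:30 end Dmitri → 2
Jan 17 11:00 end Mei → 1
Jan 17 11:00 end Nadia → 0
Jan 17 16:00 start Mateo → 1
Jan 17 20:00 end Mateo → 0
Peak is 3, at Jan 17 09:00 (Dmitri, Mei, Nadia).

3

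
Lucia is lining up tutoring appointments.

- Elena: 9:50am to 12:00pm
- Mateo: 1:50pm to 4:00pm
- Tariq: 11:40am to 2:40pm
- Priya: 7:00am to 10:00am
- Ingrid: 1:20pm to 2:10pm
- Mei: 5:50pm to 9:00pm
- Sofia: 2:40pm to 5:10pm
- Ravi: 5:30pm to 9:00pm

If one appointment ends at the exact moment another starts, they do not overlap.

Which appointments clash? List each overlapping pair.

Sorted by start: Priya, Elena, Tariq, Ingrid, Mateo, Sofia, Ravi, Mei.
Elena starts before Priya ends → Priya and Elena overlap.
Tariq starts after Priya ends — done with Priya.
Tariq starts before Elena ends → Elena and Tariq overlap.
Ingrid starts after Elena ends — done with Elena.
Ingrid starts before Tariq ends → Tariq and Ingrid overlap.
Mateo starts before Tariq ends → Tariq and Mateo overlap.
Sofia starts exactly when Tariq ends (back-to-back, no overlap) — done with Tariq.
Mateo starts before Ingrid ends → Ingrid and Mateo overlap.
Sofia starts after Ingrid ends — done with Ingrid.
Sofia starts before Mateo ends → Mateo and Sofia overlap.
Ravi starts after Mateo ends — done with Mateo.
Ravi starts after Sofia ends — done with Sofia.
Mei starts before Ravi ends → Ravi and Mei overlap.

Elena & Priya, Elena & Tariq, Ingrid & Mateo, Ingrid & Tariq, Mateo & Sofia, Mateo & Tariq, Mei & Ravi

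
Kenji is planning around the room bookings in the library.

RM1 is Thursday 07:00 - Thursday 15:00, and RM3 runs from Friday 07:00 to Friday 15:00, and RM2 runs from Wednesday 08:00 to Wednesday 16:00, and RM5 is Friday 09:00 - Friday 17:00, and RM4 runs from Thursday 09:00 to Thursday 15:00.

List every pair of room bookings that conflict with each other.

Sorted by start: RM2, RM1, RM4, RM3, RM5.
RM1 starts after RM2 ends; RM2 is clear from here.
RM4 starts before RM1 ends → RM1 and RM4 overlap.
RM3 starts after RM1 ends; RM1 is clear from here.
RM3 starts after RM4 ends; RM4 is clear from here.
RM5 starts before RM3 ends → RM3 and RM5 overlap.

RM1 & RM4, RM3 & RM5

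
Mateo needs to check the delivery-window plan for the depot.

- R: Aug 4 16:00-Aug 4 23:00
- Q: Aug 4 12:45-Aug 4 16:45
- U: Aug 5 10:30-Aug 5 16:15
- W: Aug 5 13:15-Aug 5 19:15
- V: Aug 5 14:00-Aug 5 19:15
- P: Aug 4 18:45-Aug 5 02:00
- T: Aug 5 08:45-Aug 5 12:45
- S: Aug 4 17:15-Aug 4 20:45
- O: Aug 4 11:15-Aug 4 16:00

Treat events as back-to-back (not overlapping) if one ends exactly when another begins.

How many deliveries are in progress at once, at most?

3

Sweep the timeline, counting +1 at each start and −1 at each end (ends before starts at a tie):
Aug 4 11:15 start O → 1
Aug 4 12:45 start Q → 2
Aug 4 16:00 end O → 1
Aug 4 16:00 start R → 2
Aug 4 16:45 end Q → 1
Aug 4 17:15 start S → 2
Aug 4 18:45 start P → 3
Aug 4 20:45 end S → 2
Aug 4 23:00 end R → 1
Aug 5 02:00 end P → 0
Aug 5 08:45 start T → 1
Aug 5 10:30 start U → 2
Aug 5 12:45 end T → 1
Aug 5 13:15 start W → 2
Aug 5 14:00 start V → 3
Aug 5 16:15 end U → 2
Aug 5 19:15 end V → 1
Aug 5 19:15 end W → 0
Peak is 3, at Aug 4 18:45 (P, R, S).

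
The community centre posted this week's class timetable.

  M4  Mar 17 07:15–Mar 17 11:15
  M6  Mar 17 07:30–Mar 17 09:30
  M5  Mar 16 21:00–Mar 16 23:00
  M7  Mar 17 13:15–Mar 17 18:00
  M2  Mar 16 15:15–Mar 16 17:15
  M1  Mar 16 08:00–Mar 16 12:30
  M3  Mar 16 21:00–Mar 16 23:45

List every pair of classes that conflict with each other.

Sorted by start: M1, M2, M3, M5, M4, M6, M7.
M2 starts after M1 ends, so M1 has no further overlaps.
M3 starts after M2 ends, so M2 has no further overlaps.
M5 starts before M3 ends → M3 and M5 overlap.
M4 starts after M3 ends, so M3 has no further overlaps.
M4 starts after M5 ends, so M5 has no further overlaps.
M6 starts before M4 ends → M4 and M6 overlap.
M7 starts after M4 ends.
M7 starts after M6 ends.

M3 & M5, M4 & M6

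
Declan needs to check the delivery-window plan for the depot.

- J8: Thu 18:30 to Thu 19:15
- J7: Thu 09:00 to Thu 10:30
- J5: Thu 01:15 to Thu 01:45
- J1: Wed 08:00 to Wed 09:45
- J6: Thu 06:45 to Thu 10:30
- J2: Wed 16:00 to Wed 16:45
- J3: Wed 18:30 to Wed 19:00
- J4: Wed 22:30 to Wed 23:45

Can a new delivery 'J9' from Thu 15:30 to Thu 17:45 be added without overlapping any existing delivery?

Yes — the slot is free

J1: ends Wed 09:45 at or before J9 starts Thu 15:30 → clear.
J2: ends Wed 16:45 at or before J9 starts Thu 15:30 → clear.
J3: ends Wed 19:00 at or before J9 starts Thu 15:30 → clear.
J4: ends Wed 23:45 at or before J9 starts Thu 15:30 → clear.
J5: ends Thu 01:45 at or before J9 starts Thu 15:30 → clear.
J6: ends Thu 10:30 at or before J9 starts Thu 15:30 → clear.
J7: ends Thu 10:30 at or before J9 starts Thu 15:30 → clear.
J8: starts Thu 18:30 at or after J9 ends Thu 17:45 → clear.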